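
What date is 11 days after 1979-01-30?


Start: 1979-01-30, add 11 days
January 1979 has 31 days: 31 - 30 = 1 day to January 31 -> 10 left
February 1979: 10 <= 28 -> lands on February 10

Result: 1979-02-10


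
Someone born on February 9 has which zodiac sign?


Date: February 9
Conventional tropical zodiac dates: Aquarius from January 20 onward; Pisces starts February 19
February 9 falls within the Aquarius range

Aquarius


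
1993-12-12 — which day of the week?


Date: December 12, 1993
Anchor: Jan 1, 1993. With p = 1993 - 1 = 1992: (p + p//4 - p//100 + p//400) mod 7 = (1992 + 498 - 19 + 4) mod 7 = 2475 mod 7 = 4 -> Friday (Mon=0 ... Sun=6)
Days before December (Jan-Nov): 334; offset = 334 + 12 - 1 = 345
Weekday index = (4 + 345) mod 7 = 6

Day of the week: Sunday


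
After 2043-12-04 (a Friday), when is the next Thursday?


Current: Friday
Target: Thursday
Days ahead: 6

Next Thursday: 2043-12-10


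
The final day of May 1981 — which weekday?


May 1981 has 31 days
Anchor: Jan 1, 1981. With p = 1981 - 1 = 1980: (p + p//4 - p//100 + p//400) mod 7 = (1980 + 495 - 19 + 4) mod 7 = 2460 mod 7 = 3 -> Thursday (Mon=0 ... Sun=6)
Days before May (Jan-Apr): 120; May 1 index = (3 + 120) mod 7 = 4 -> Friday
Last day offset: 31 - 1 = 30 days
Weekday index = (4 + 30) mod 7 = 6

Sunday, May 31


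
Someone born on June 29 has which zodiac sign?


Date: June 29
Conventional tropical zodiac dates: Cancer from June 21 onward; Leo starts July 23
June 29 falls within the Cancer range

Cancer


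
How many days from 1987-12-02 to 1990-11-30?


From 1987-12-02 to 1990-11-30
1987-12-02: days before December = 31 + 28 + 31 + 30 + 31 + 30 + 31 + 31 + 30 + 31 + 30 = 334 (1987 is not a leap year); day of year = 334 + 2 = 336
1990-11-30: days before November = 31 + 28 + 31 + 30 + 31 + 30 + 31 + 31 + 30 + 31 = 304 (1990 is not a leap year); day of year = 304 + 30 = 334
Rest of 1987: 365 - 336 = 29
Full years 1988 (366), 1989 (365): 731
Total = 29 + 731 + 334 = 1094

1094 days


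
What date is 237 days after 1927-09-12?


Start: 1927-09-12, add 237 days
September 1927 has 30 days: 30 - 12 = 18 days to September 30 -> 219 left
October 1927 has 31 days -> 188 left
November 1927 has 30 days -> 158 left
December 1927 has 31 days -> 127 left
January 1928 has 31 days -> 96 left
February 1928 has 29 days -> 67 left
March 1928 has 31 days -> 36 left
April 1928 has 30 days -> 6 left
May 1928: 6 <= 31 -> lands on May 6

Result: 1928-05-06


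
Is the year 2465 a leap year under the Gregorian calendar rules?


Gregorian leap year rule: divisible by 4, but not by 100, unless also by 400.
2465 is not divisible by 4 -> not a leap year

No


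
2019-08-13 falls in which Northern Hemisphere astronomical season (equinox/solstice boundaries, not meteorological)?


Date: August 13
Astronomical Summer (approx.; exact equinox/solstice day varies by year): June 21 to September 21
August 13 falls within the Summer window

Summer


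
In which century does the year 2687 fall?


Century = (year - 1) // 100 + 1
= (2687 - 1) // 100 + 1
= 2686 // 100 + 1
= 26 + 1

27th century


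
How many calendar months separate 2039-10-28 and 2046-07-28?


From October 2039 to July 2046
7 years * 12 = 84 months, minus 3 months = 81

81 months


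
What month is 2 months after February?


February is month 2
2 + 2 = 4

April


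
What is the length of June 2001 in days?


June 2001

30 days


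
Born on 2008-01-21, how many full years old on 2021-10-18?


Birth: 2008-01-21
Reference: 2021-10-18
Year difference: 2021 - 2008 = 13

13 years old


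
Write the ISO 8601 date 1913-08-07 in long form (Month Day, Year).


ISO 1913-08-07 parses as year=1913, month=08, day=07
Month 8 -> August

August 7, 1913


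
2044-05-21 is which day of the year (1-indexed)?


Date: May 21, 2044
Days in months 1 through 4: 121
Plus 21 days in May

Day of year: 142


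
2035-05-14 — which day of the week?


Date: May 14, 2035
Anchor: Jan 1, 2035. With p = 2035 - 1 = 2034: (p + p//4 - p//100 + p//400) mod 7 = (2034 + 508 - 20 + 5) mod 7 = 2527 mod 7 = 0 -> Monday (Mon=0 ... Sun=6)
Days before May (Jan-Apr): 120; offset = 120 + 14 - 1 = 133
Weekday index = (0 + 133) mod 7 = 0

Day of the week: Monday


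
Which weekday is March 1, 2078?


Target: March 1, 2078
Anchor: Jan 1, 2078. With p = 2078 - 1 = 2077: (p + p//4 - p//100 + p//400) mod 7 = (2077 + 519 - 20 + 5) mod 7 = 2581 mod 7 = 5 -> Saturday (Mon=0 ... Sun=6)
Days before March (Jan-Feb): 59 days
Weekday index = (5 + 59) mod 7 = 1

Tuesday


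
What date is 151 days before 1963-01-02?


Start: 1963-01-02, subtract 151 days
Back 2 days from January 2 reaches December 31, 1962 -> 149 left
December 1962 has 31 days -> back to November 30, 1962 -> 118 left
November 1962 has 30 days -> back to October 31, 1962 -> 88 left
October 1962 has 31 days -> back to September 30, 1962 -> 57 left
September 1962 has 30 days -> back to August 31, 1962 -> 27 left
August 1962: 31 - 27 = 4 -> lands on August 4

Result: 1962-08-04


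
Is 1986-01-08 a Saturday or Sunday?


Anchor: Jan 1, 1986. With p = 1986 - 1 = 1985: (p + p//4 - p//100 + p//400) mod 7 = (1985 + 496 - 19 + 4) mod 7 = 2466 mod 7 = 2 -> Wednesday (Mon=0 ... Sun=6)
Day of year: 8; offset = 7
Weekday index = (2 + 7) mod 7 = 2 -> Wednesday
Weekend days: Saturday, Sunday

No


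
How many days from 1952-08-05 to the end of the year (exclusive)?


Day of year: 218 of 366
Remaining = 366 - 218

148 days


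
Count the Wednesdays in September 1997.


September 1997 has 30 days
Anchor: Jan 1, 1997. With p = 1997 - 1 = 1996: (p + p//4 - p//100 + p//400) mod 7 = (1996 + 499 - 19 + 4) mod 7 = 2480 mod 7 = 2 -> Wednesday (Mon=0 ... Sun=6)
Days before September (Jan-Aug): 243; September 1 index = (2 + 243) mod 7 = 0 -> Monday
First Wednesday is September 3
Wednesdays: 3, 10, 17, 24

4 Wednesdays


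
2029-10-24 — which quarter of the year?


Month: October (month 10)
Q1: Jan-Mar, Q2: Apr-Jun, Q3: Jul-Sep, Q4: Oct-Dec

Q4


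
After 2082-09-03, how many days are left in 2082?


Day of year: 246 of 365
Remaining = 365 - 246

119 days


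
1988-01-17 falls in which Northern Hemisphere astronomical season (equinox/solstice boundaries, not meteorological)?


Date: January 17
Astronomical Winter (approx.; exact equinox/solstice day varies by year): December 21 to March 19
January 17 falls within the Winter window

Winter


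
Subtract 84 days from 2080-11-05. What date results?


Start: 2080-11-05, subtract 84 days
Back 5 days from November 5 reaches October 31, 2080 -> 79 left
October 2080 has 31 days -> back to September 30, 2080 -> 48 left
September 2080 has 30 days -> back to August 31, 2080 -> 18 left
August 2080: 31 - 18 = 13 -> lands on August 13

Result: 2080-08-13


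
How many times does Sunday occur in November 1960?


November 1960 has 30 days
Anchor: Jan 1, 1960. With p = 1960 - 1 = 1959: (p + p//4 - p//100 + p//400) mod 7 = (1959 + 489 - 19 + 4) mod 7 = 2433 mod 7 = 4 -> Friday (Mon=0 ... Sun=6)
Days before November (Jan-Oct): 305; November 1 index = (4 + 305) mod 7 = 1 -> Tuesday
First Sunday is November 6
Sundays: 6, 13, 20, 27

4 Sundays


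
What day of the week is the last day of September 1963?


September 1963 has 30 days
Anchor: Jan 1, 1963. With p = 1963 - 1 = 1962: (p + p//4 - p//100 + p//400) mod 7 = (1962 + 490 - 19 + 4) mod 7 = 2437 mod 7 = 1 -> Tuesday (Mon=0 ... Sun=6)
Days before September (Jan-Aug): 243; September 1 index = (1 + 243) mod 7 = 6 -> Sunday
Last day offset: 30 - 1 = 29 days
Weekday index = (6 + 29) mod 7 = 0

Monday, September 30


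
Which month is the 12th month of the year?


Month 12 of 12

December


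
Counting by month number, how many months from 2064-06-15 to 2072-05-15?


From June 2064 to May 2072
8 years * 12 = 96 months, minus 1 month = 95

95 months


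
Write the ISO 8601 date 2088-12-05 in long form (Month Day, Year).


ISO 2088-12-05 parses as year=2088, month=12, day=05
Month 12 -> December

December 5, 2088


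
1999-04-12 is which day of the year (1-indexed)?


Date: April 12, 1999
Days in months 1 through 3: 90
Plus 12 days in April

Day of year: 102


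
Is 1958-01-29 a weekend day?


Anchor: Jan 1, 1958. With p = 1958 - 1 = 1957: (p + p//4 - p//100 + p//400) mod 7 = (1957 + 489 - 19 + 4) mod 7 = 2431 mod 7 = 2 -> Wednesday (Mon=0 ... Sun=6)
Day of year: 29; offset = 28
Weekday index = (2 + 28) mod 7 = 2 -> Wednesday
Weekend days: Saturday, Sunday

No


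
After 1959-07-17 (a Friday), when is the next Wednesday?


Current: Friday
Target: Wednesday
Days ahead: 5

Next Wednesday: 1959-07-22


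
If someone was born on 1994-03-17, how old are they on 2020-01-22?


Birth: 1994-03-17
Reference: 2020-01-22
Year difference: 2020 - 1994 = 26
Birthday not yet reached in 2020, subtract 1

25 years old


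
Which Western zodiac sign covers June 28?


Date: June 28
Conventional tropical zodiac dates: Cancer from June 21 onward; Leo starts July 23
June 28 falls within the Cancer range

Cancer


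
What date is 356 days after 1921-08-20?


Start: 1921-08-20, add 356 days
August 1921 has 31 days: 31 - 20 = 11 days to August 31 -> 345 left
September 1921 has 30 days -> 315 left
October 1921 has 31 days -> 284 left
November 1921 has 30 days -> 254 left
December 1921 has 31 days -> 223 left
January 1922 has 31 days -> 192 left
February 1922 has 28 days -> 164 left
March 1922 has 31 days -> 133 left
April 1922 has 30 days -> 103 left
May 1922 has 31 days -> 72 left
June 1922 has 30 days -> 42 left
July 1922 has 31 days -> 11 left
August 1922: 11 <= 31 -> lands on August 11

Result: 1922-08-11


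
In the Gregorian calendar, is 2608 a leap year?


Gregorian leap year rule: divisible by 4, but not by 100, unless also by 400.
2608 is divisible by 4 but not 100 -> leap year

Yes


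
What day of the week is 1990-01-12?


Date: January 12, 1990
Anchor: Jan 1, 1990. With p = 1990 - 1 = 1989: (p + p//4 - p//100 + p//400) mod 7 = (1989 + 497 - 19 + 4) mod 7 = 2471 mod 7 = 0 -> Monday (Mon=0 ... Sun=6)
Days into year = 12 - 1 = 11
Weekday index = (0 + 11) mod 7 = 4

Day of the week: Friday


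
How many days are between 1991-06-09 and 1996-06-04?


From 1991-06-09 to 1996-06-04
1991-06-09: days before June = 31 + 28 + 31 + 30 + 31 = 151 (1991 is not a leap year); day of year = 151 + 9 = 160
1996-06-04: days before June = 31 + 29 + 31 + 30 + 31 = 152 (1996 is a leap year); day of year = 152 + 4 = 156
Rest of 1991: 365 - 160 = 205
Full years 1992 (366), 1993 (365), 1994 (365), 1995 (365): 1461
Total = 205 + 1461 + 156 = 1822

1822 days


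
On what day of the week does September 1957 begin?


Target: September 1, 1957
Anchor: Jan 1, 1957. With p = 1957 - 1 = 1956: (p + p//4 - p//100 + p//400) mod 7 = (1956 + 489 - 19 + 4) mod 7 = 2430 mod 7 = 1 -> Tuesday (Mon=0 ... Sun=6)
Days before September (Jan-Aug): 243 days
Weekday index = (1 + 243) mod 7 = 6

Sunday


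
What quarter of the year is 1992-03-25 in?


Month: March (month 3)
Q1: Jan-Mar, Q2: Apr-Jun, Q3: Jul-Sep, Q4: Oct-Dec

Q1


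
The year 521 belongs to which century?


Century = (year - 1) // 100 + 1
= (521 - 1) // 100 + 1
= 520 // 100 + 1
= 5 + 1

6th century


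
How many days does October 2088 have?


October 2088

31 days


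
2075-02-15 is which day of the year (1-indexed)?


Date: February 15, 2075
Days in months 1 through 1: 31
Plus 15 days in February

Day of year: 46


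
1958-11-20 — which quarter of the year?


Month: November (month 11)
Q1: Jan-Mar, Q2: Apr-Jun, Q3: Jul-Sep, Q4: Oct-Dec

Q4


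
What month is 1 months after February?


February is month 2
2 + 1 = 3

March


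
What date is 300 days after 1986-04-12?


Start: 1986-04-12, add 300 days
April 1986 has 30 days: 30 - 12 = 18 days to April 30 -> 282 left
May 1986 has 31 days -> 251 left
June 1986 has 30 days -> 221 left
July 1986 has 31 days -> 190 left
August 1986 has 31 days -> 159 left
September 1986 has 30 days -> 129 left
October 1986 has 31 days -> 98 left
November 1986 has 30 days -> 68 left
December 1986 has 31 days -> 37 left
January 1987 has 31 days -> 6 left
February 1987: 6 <= 28 -> lands on February 6

Result: 1987-02-06


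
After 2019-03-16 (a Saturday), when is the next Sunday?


Current: Saturday
Target: Sunday
Days ahead: 1

Next Sunday: 2019-03-17


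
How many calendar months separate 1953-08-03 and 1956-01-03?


From August 1953 to January 1956
3 years * 12 = 36 months, minus 7 months = 29

29 months


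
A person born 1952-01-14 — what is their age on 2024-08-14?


Birth: 1952-01-14
Reference: 2024-08-14
Year difference: 2024 - 1952 = 72

72 years old


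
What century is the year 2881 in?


Century = (year - 1) // 100 + 1
= (2881 - 1) // 100 + 1
= 2880 // 100 + 1
= 28 + 1

29th century


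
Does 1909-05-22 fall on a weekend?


Anchor: Jan 1, 1909. With p = 1909 - 1 = 1908: (p + p//4 - p//100 + p//400) mod 7 = (1908 + 477 - 19 + 4) mod 7 = 2370 mod 7 = 4 -> Friday (Mon=0 ... Sun=6)
Day of year: 142; offset = 141
Weekday index = (4 + 141) mod 7 = 5 -> Saturday
Weekend days: Saturday, Sunday

Yes


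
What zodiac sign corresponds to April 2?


Date: April 2
Conventional tropical zodiac dates: Aries from March 21 onward; Taurus starts April 20
April 2 falls within the Aries range

Aries


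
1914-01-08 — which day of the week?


Date: January 8, 1914
Anchor: Jan 1, 1914. With p = 1914 - 1 = 1913: (p + p//4 - p//100 + p//400) mod 7 = (1913 + 478 - 19 + 4) mod 7 = 2376 mod 7 = 3 -> Thursday (Mon=0 ... Sun=6)
Days into year = 8 - 1 = 7
Weekday index = (3 + 7) mod 7 = 3

Day of the week: Thursday


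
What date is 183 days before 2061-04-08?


Start: 2061-04-08, subtract 183 days
Back 8 days from April 8 reaches March 31, 2061 -> 175 left
March 2061 has 31 days -> back to February 28, 2061 -> 144 left
February 2061 has 28 days -> back to January 31, 2061 -> 116 left
January 2061 has 31 days -> back to December 31, 2060 -> 85 left
December 2060 has 31 days -> back to November 30, 2060 -> 54 left
November 2060 has 30 days -> back to October 31, 2060 -> 24 left
October 2060: 31 - 24 = 7 -> lands on October 7

Result: 2060-10-07


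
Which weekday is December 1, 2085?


Target: December 1, 2085
Anchor: Jan 1, 2085. With p = 2085 - 1 = 2084: (p + p//4 - p//100 + p//400) mod 7 = (2084 + 521 - 20 + 5) mod 7 = 2590 mod 7 = 0 -> Monday (Mon=0 ... Sun=6)
Days before December (Jan-Nov): 334 days
Weekday index = (0 + 334) mod 7 = 5

Saturday


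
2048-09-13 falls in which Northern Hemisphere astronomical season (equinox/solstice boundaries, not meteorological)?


Date: September 13
Astronomical Summer (approx.; exact equinox/solstice day varies by year): June 21 to September 21
September 13 falls within the Summer window

Summer


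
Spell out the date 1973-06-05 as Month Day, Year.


ISO 1973-06-05 parses as year=1973, month=06, day=05
Month 6 -> June

June 5, 1973


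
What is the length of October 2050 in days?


October 2050

31 days


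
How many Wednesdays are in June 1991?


June 1991 has 30 days
Anchor: Jan 1, 1991. With p = 1991 - 1 = 1990: (p + p//4 - p//100 + p//400) mod 7 = (1990 + 497 - 19 + 4) mod 7 = 2472 mod 7 = 1 -> Tuesday (Mon=0 ... Sun=6)
Days before June (Jan-May): 151; June 1 index = (1 + 151) mod 7 = 5 -> Saturday
First Wednesday is June 5
Wednesdays: 5, 12, 19, 26

4 Wednesdays


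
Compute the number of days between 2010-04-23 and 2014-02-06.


From 2010-04-23 to 2014-02-06
2010-04-23: days before April = 31 + 28 + 31 = 90 (2010 is not a leap year); day of year = 90 + 23 = 113
2014-02-06: days before February = 31; day of year = 31 + 6 = 37
Rest of 2010: 365 - 113 = 252
Full years 2011 (365), 2012 (366), 2013 (365): 1096
Total = 252 + 1096 + 37 = 1385

1385 days


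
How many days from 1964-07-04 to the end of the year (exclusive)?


Day of year: 186 of 366
Remaining = 366 - 186

180 days


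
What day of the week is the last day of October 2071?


October 2071 has 31 days
Anchor: Jan 1, 2071. With p = 2071 - 1 = 2070: (p + p//4 - p//100 + p//400) mod 7 = (2070 + 517 - 20 + 5) mod 7 = 2572 mod 7 = 3 -> Thursday (Mon=0 ... Sun=6)
Days before October (Jan-Sep): 273; October 1 index = (3 + 273) mod 7 = 3 -> Thursday
Last day offset: 31 - 1 = 30 days
Weekday index = (3 + 30) mod 7 = 5

Saturday, October 31


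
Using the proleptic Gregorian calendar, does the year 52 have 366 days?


Gregorian leap year rule: divisible by 4, but not by 100, unless also by 400.
52 is divisible by 4 but not 100 -> leap year

Yes


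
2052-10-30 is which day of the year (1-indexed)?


Date: October 30, 2052
Days in months 1 through 9: 274
Plus 30 days in October

Day of year: 304


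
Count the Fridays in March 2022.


March 2022 has 31 days
Anchor: Jan 1, 2022. With p = 2022 - 1 = 2021: (p + p//4 - p//100 + p//400) mod 7 = (2021 + 505 - 20 + 5) mod 7 = 2511 mod 7 = 5 -> Saturday (Mon=0 ... Sun=6)
Days before March (Jan-Feb): 59; March 1 index = (5 + 59) mod 7 = 1 -> Tuesday
First Friday is March 4
Fridays: 4, 11, 18, 25

4 Fridays


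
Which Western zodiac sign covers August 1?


Date: August 1
Conventional tropical zodiac dates: Leo from July 23 onward; Virgo starts August 23
August 1 falls within the Leo range

Leo


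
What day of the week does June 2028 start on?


Target: June 1, 2028
Anchor: Jan 1, 2028. With p = 2028 - 1 = 2027: (p + p//4 - p//100 + p//400) mod 7 = (2027 + 506 - 20 + 5) mod 7 = 2518 mod 7 = 5 -> Saturday (Mon=0 ... Sun=6)
Days before June (Jan-May): 152 days
Weekday index = (5 + 152) mod 7 = 3

Thursday


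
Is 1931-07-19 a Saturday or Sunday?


Anchor: Jan 1, 1931. With p = 1931 - 1 = 1930: (p + p//4 - p//100 + p//400) mod 7 = (1930 + 482 - 19 + 4) mod 7 = 2397 mod 7 = 3 -> Thursday (Mon=0 ... Sun=6)
Day of year: 200; offset = 199
Weekday index = (3 + 199) mod 7 = 6 -> Sunday
Weekend days: Saturday, Sunday

Yes


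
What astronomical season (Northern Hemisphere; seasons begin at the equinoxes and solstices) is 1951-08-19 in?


Date: August 19
Astronomical Summer (approx.; exact equinox/solstice day varies by year): June 21 to September 21
August 19 falls within the Summer window

Summer


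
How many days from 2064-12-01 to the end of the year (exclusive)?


Day of year: 336 of 366
Remaining = 366 - 336

30 days


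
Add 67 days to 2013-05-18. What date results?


Start: 2013-05-18, add 67 days
May 2013 has 31 days: 31 - 18 = 13 days to May 31 -> 54 left
June 2013 has 30 days -> 24 left
July 2013: 24 <= 31 -> lands on July 24

Result: 2013-07-24


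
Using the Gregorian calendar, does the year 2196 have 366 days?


Gregorian leap year rule: divisible by 4, but not by 100, unless also by 400.
2196 is divisible by 4 but not 100 -> leap year

Yes


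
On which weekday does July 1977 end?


July 1977 has 31 days
Anchor: Jan 1, 1977. With p = 1977 - 1 = 1976: (p + p//4 - p//100 + p//400) mod 7 = (1976 + 494 - 19 + 4) mod 7 = 2455 mod 7 = 5 -> Saturday (Mon=0 ... Sun=6)
Days before July (Jan-Jun): 181; July 1 index = (5 + 181) mod 7 = 4 -> Friday
Last day offset: 31 - 1 = 30 days
Weekday index = (4 + 30) mod 7 = 6

Sunday, July 31


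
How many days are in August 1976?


August 1976

31 days


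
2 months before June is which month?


June is month 6
6 - 2 = 4

April


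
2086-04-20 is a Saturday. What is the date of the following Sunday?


Current: Saturday
Target: Sunday
Days ahead: 1

Next Sunday: 2086-04-21


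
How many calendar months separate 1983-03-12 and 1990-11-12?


From March 1983 to November 1990
7 years * 12 = 84 months, plus 8 months = 92

92 months


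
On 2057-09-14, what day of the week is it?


Date: September 14, 2057
Anchor: Jan 1, 2057. With p = 2057 - 1 = 2056: (p + p//4 - p//100 + p//400) mod 7 = (2056 + 514 - 20 + 5) mod 7 = 2555 mod 7 = 0 -> Monday (Mon=0 ... Sun=6)
Days before September (Jan-Aug): 243; offset = 243 + 14 - 1 = 256
Weekday index = (0 + 256) mod 7 = 4

Day of the week: Friday


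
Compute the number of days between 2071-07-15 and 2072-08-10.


From 2071-07-15 to 2072-08-10
2071-07-15: days before July = 31 + 28 + 31 + 30 + 31 + 30 = 181 (2071 is not a leap year); day of year = 181 + 15 = 196
2072-08-10: days before August = 31 + 29 + 31 + 30 + 31 + 30 + 31 = 213 (2072 is a leap year); day of year = 213 + 10 = 223
Rest of 2071: 365 - 196 = 169
Total = 169 + 223 = 392

392 days


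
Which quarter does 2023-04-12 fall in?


Month: April (month 4)
Q1: Jan-Mar, Q2: Apr-Jun, Q3: Jul-Sep, Q4: Oct-Dec

Q2


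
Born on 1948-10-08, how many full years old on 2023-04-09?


Birth: 1948-10-08
Reference: 2023-04-09
Year difference: 2023 - 1948 = 75
Birthday not yet reached in 2023, subtract 1

74 years old


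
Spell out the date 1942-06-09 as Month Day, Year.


ISO 1942-06-09 parses as year=1942, month=06, day=09
Month 6 -> June

June 9, 1942


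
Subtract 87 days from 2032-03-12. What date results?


Start: 2032-03-12, subtract 87 days
Back 12 days from March 12 reaches February 29, 2032 -> 75 left
February 2032 has 29 days -> back to January 31, 2032 -> 46 left
January 2032 has 31 days -> back to December 31, 2031 -> 15 left
December 2031: 31 - 15 = 16 -> lands on December 16

Result: 2031-12-16


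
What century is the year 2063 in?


Century = (year - 1) // 100 + 1
= (2063 - 1) // 100 + 1
= 2062 // 100 + 1
= 20 + 1

21st century


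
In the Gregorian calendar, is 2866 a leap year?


Gregorian leap year rule: divisible by 4, but not by 100, unless also by 400.
2866 is not divisible by 4 -> not a leap year

No


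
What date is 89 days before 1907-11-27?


Start: 1907-11-27, subtract 89 days
Back 27 days from November 27 reaches October 31, 1907 -> 62 left
October 1907 has 31 days -> back to September 30, 1907 -> 31 left
September 1907 has 30 days -> back to August 31, 1907 -> 1 left
August 1907: 31 - 1 = 30 -> lands on August 30

Result: 1907-08-30


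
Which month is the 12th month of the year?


Month 12 of 12

December


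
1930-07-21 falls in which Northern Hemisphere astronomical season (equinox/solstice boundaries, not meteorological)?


Date: July 21
Astronomical Summer (approx.; exact equinox/solstice day varies by year): June 21 to September 21
July 21 falls within the Summer window

Summer


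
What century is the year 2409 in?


Century = (year - 1) // 100 + 1
= (2409 - 1) // 100 + 1
= 2408 // 100 + 1
= 24 + 1

25th century


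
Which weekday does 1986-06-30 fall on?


Date: June 30, 1986
Anchor: Jan 1, 1986. With p = 1986 - 1 = 1985: (p + p//4 - p//100 + p//400) mod 7 = (1985 + 496 - 19 + 4) mod 7 = 2466 mod 7 = 2 -> Wednesday (Mon=0 ... Sun=6)
Days before June (Jan-May): 151; offset = 151 + 30 - 1 = 180
Weekday index = (2 + 180) mod 7 = 0

Day of the week: Monday


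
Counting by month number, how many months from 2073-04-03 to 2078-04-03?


From April 2073 to April 2078
5 years * 12 = 60 months = 60

60 months


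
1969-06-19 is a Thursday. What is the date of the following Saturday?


Current: Thursday
Target: Saturday
Days ahead: 2

Next Saturday: 1969-06-21


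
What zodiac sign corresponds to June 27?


Date: June 27
Conventional tropical zodiac dates: Cancer from June 21 onward; Leo starts July 23
June 27 falls within the Cancer range

Cancer


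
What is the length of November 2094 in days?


November 2094

30 days


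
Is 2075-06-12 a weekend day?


Anchor: Jan 1, 2075. With p = 2075 - 1 = 2074: (p + p//4 - p//100 + p//400) mod 7 = (2074 + 518 - 20 + 5) mod 7 = 2577 mod 7 = 1 -> Tuesday (Mon=0 ... Sun=6)
Day of year: 163; offset = 162
Weekday index = (1 + 162) mod 7 = 2 -> Wednesday
Weekend days: Saturday, Sunday

No


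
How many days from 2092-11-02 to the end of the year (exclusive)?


Day of year: 307 of 366
Remaining = 366 - 307

59 days


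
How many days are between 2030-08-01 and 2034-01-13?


From 2030-08-01 to 2034-01-13
2030-08-01: days before August = 31 + 28 + 31 + 30 + 31 + 30 + 31 = 212 (2030 is not a leap year); day of year = 212 + 1 = 213
2034-01-13: day of year = 13
Rest of 2030: 365 - 213 = 152
Full years 2031 (365), 2032 (366), 2033 (365): 1096
Total = 152 + 1096 + 13 = 1261

1261 days


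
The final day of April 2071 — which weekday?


April 2071 has 30 days
Anchor: Jan 1, 2071. With p = 2071 - 1 = 2070: (p + p//4 - p//100 + p//400) mod 7 = (2070 + 517 - 20 + 5) mod 7 = 2572 mod 7 = 3 -> Thursday (Mon=0 ... Sun=6)
Days before April (Jan-Mar): 90; April 1 index = (3 + 90) mod 7 = 2 -> Wednesday
Last day offset: 30 - 1 = 29 days
Weekday index = (2 + 29) mod 7 = 3

Thursday, April 30


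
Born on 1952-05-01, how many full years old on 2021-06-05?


Birth: 1952-05-01
Reference: 2021-06-05
Year difference: 2021 - 1952 = 69

69 years old


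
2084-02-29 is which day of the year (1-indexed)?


Date: February 29, 2084
Days in months 1 through 1: 31
Plus 29 days in February

Day of year: 60


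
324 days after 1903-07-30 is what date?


Start: 1903-07-30, add 324 days
July 1903 has 31 days: 31 - 30 = 1 day to July 31 -> 323 left
August 1903 has 31 days -> 292 left
September 1903 has 30 days -> 262 left
October 1903 has 31 days -> 231 left
November 1903 has 30 days -> 201 left
December 1903 has 31 days -> 170 left
January 1904 has 31 days -> 139 left
February 1904 has 29 days -> 110 left
March 1904 has 31 days -> 79 left
April 1904 has 30 days -> 49 left
May 1904 has 31 days -> 18 left
June 1904: 18 <= 30 -> lands on June 18

Result: 1904-06-18


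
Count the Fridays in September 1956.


September 1956 has 30 days
Anchor: Jan 1, 1956. With p = 1956 - 1 = 1955: (p + p//4 - p//100 + p//400) mod 7 = (1955 + 488 - 19 + 4) mod 7 = 2428 mod 7 = 6 -> Sunday (Mon=0 ... Sun=6)
Days before September (Jan-Aug): 244; September 1 index = (6 + 244) mod 7 = 5 -> Saturday
First Friday is September 7
Fridays: 7, 14, 21, 28

4 Fridays


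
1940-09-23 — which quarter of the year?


Month: September (month 9)
Q1: Jan-Mar, Q2: Apr-Jun, Q3: Jul-Sep, Q4: Oct-Dec

Q3


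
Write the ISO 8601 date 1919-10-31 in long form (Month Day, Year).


ISO 1919-10-31 parses as year=1919, month=10, day=31
Month 10 -> October

October 31, 1919


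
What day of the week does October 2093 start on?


Target: October 1, 2093
Anchor: Jan 1, 2093. With p = 2093 - 1 = 2092: (p + p//4 - p//100 + p//400) mod 7 = (2092 + 523 - 20 + 5) mod 7 = 2600 mod 7 = 3 -> Thursday (Mon=0 ... Sun=6)
Days before October (Jan-Sep): 273 days
Weekday index = (3 + 273) mod 7 = 3

Thursday


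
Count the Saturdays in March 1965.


March 1965 has 31 days
Anchor: Jan 1, 1965. With p = 1965 - 1 = 1964: (p + p//4 - p//100 + p//400) mod 7 = (1964 + 491 - 19 + 4) mod 7 = 2440 mod 7 = 4 -> Friday (Mon=0 ... Sun=6)
Days before March (Jan-Feb): 59; March 1 index = (4 + 59) mod 7 = 0 -> Monday
First Saturday is March 6
Saturdays: 6, 13, 20, 27

4 Saturdays


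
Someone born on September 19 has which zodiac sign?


Date: September 19
Conventional tropical zodiac dates: Virgo from August 23 onward; Libra starts September 23
September 19 falls within the Virgo range

Virgo


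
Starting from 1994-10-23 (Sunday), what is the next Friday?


Current: Sunday
Target: Friday
Days ahead: 5

Next Friday: 1994-10-28


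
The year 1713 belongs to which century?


Century = (year - 1) // 100 + 1
= (1713 - 1) // 100 + 1
= 1712 // 100 + 1
= 17 + 1

18th century


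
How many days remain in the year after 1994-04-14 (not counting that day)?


Day of year: 104 of 365
Remaining = 365 - 104

261 days


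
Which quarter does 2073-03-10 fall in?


Month: March (month 3)
Q1: Jan-Mar, Q2: Apr-Jun, Q3: Jul-Sep, Q4: Oct-Dec

Q1


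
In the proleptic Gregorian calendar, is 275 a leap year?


Gregorian leap year rule: divisible by 4, but not by 100, unless also by 400.
275 is not divisible by 4 -> not a leap year

No


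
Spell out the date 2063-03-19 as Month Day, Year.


ISO 2063-03-19 parses as year=2063, month=03, day=19
Month 3 -> March

March 19, 2063


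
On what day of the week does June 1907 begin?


Target: June 1, 1907
Anchor: Jan 1, 1907. With p = 1907 - 1 = 1906: (p + p//4 - p//100 + p//400) mod 7 = (1906 + 476 - 19 + 4) mod 7 = 2367 mod 7 = 1 -> Tuesday (Mon=0 ... Sun=6)
Days before June (Jan-May): 151 days
Weekday index = (1 + 151) mod 7 = 5

Saturday


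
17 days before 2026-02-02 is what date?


Start: 2026-02-02, subtract 17 days
Back 2 days from February 2 reaches January 31, 2026 -> 15 left
January 2026: 31 - 15 = 16 -> lands on January 16

Result: 2026-01-16


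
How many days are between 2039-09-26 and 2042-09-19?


From 2039-09-26 to 2042-09-19
2039-09-26: days before September = 31 + 28 + 31 + 30 + 31 + 30 + 31 + 31 = 243 (2039 is not a leap year); day of year = 243 + 26 = 269
2042-09-19: days before September = 31 + 28 + 31 + 30 + 31 + 30 + 31 + 31 = 243 (2042 is not a leap year); day of year = 243 + 19 = 262
Rest of 2039: 365 - 269 = 96
Full years 2040 (366), 2041 (365): 731
Total = 96 + 731 + 262 = 1089

1089 days


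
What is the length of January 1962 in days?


January 1962

31 days


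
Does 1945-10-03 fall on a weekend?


Anchor: Jan 1, 1945. With p = 1945 - 1 = 1944: (p + p//4 - p//100 + p//400) mod 7 = (1944 + 486 - 19 + 4) mod 7 = 2415 mod 7 = 0 -> Monday (Mon=0 ... Sun=6)
Day of year: 276; offset = 275
Weekday index = (0 + 275) mod 7 = 2 -> Wednesday
Weekend days: Saturday, Sunday

No


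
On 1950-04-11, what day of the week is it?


Date: April 11, 1950
Anchor: Jan 1, 1950. With p = 1950 - 1 = 1949: (p + p//4 - p//100 + p//400) mod 7 = (1949 + 487 - 19 + 4) mod 7 = 2421 mod 7 = 6 -> Sunday (Mon=0 ... Sun=6)
Days before April (Jan-Mar): 90; offset = 90 + 11 - 1 = 100
Weekday index = (6 + 100) mod 7 = 1

Day of the week: Tuesday


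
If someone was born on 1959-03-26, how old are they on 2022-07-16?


Birth: 1959-03-26
Reference: 2022-07-16
Year difference: 2022 - 1959 = 63

63 years old


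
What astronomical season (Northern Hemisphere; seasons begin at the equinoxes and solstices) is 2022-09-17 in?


Date: September 17
Astronomical Summer (approx.; exact equinox/solstice day varies by year): June 21 to September 21
September 17 falls within the Summer window

Summer


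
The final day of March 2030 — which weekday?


March 2030 has 31 days
Anchor: Jan 1, 2030. With p = 2030 - 1 = 2029: (p + p//4 - p//100 + p//400) mod 7 = (2029 + 507 - 20 + 5) mod 7 = 2521 mod 7 = 1 -> Tuesday (Mon=0 ... Sun=6)
Days before March (Jan-Feb): 59; March 1 index = (1 + 59) mod 7 = 4 -> Friday
Last day offset: 31 - 1 = 30 days
Weekday index = (4 + 30) mod 7 = 6

Sunday, March 31


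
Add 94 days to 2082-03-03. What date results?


Start: 2082-03-03, add 94 days
March 2082 has 31 days: 31 - 3 = 28 days to March 31 -> 66 left
April 2082 has 30 days -> 36 left
May 2082 has 31 days -> 5 left
June 2082: 5 <= 30 -> lands on June 5

Result: 2082-06-05


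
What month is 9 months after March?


March is month 3
3 + 9 = 12

December


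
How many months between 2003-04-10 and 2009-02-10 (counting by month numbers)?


From April 2003 to February 2009
6 years * 12 = 72 months, minus 2 months = 70

70 months


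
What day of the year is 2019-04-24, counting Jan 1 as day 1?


Date: April 24, 2019
Days in months 1 through 3: 90
Plus 24 days in April

Day of year: 114


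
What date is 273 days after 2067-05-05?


Start: 2067-05-05, add 273 days
May 2067 has 31 days: 31 - 5 = 26 days to May 31 -> 247 left
June 2067 has 30 days -> 217 left
July 2067 has 31 days -> 186 left
August 2067 has 31 days -> 155 left
September 2067 has 30 days -> 125 left
October 2067 has 31 days -> 94 left
November 2067 has 30 days -> 64 left
December 2067 has 31 days -> 33 left
January 2068 has 31 days -> 2 left
February 2068: 2 <= 29 -> lands on February 2

Result: 2068-02-02


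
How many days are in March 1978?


March 1978

31 days


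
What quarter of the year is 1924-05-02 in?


Month: May (month 5)
Q1: Jan-Mar, Q2: Apr-Jun, Q3: Jul-Sep, Q4: Oct-Dec

Q2


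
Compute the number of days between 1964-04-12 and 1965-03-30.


From 1964-04-12 to 1965-03-30
1964-04-12: days before April = 31 + 29 + 31 = 91 (1964 is a leap year); day of year = 91 + 12 = 103
1965-03-30: days before March = 31 + 28 = 59 (1965 is not a leap year); day of year = 59 + 30 = 89
Rest of 1964: 366 - 103 = 263
Total = 263 + 89 = 352

352 days


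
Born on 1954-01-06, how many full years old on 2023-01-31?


Birth: 1954-01-06
Reference: 2023-01-31
Year difference: 2023 - 1954 = 69

69 years old


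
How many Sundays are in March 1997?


March 1997 has 31 days
Anchor: Jan 1, 1997. With p = 1997 - 1 = 1996: (p + p//4 - p//100 + p//400) mod 7 = (1996 + 499 - 19 + 4) mod 7 = 2480 mod 7 = 2 -> Wednesday (Mon=0 ... Sun=6)
Days before March (Jan-Feb): 59; March 1 index = (2 + 59) mod 7 = 5 -> Saturday
First Sunday is March 2
Sundays: 2, 9, 16, 23, 30

5 Sundays


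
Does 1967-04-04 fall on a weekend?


Anchor: Jan 1, 1967. With p = 1967 - 1 = 1966: (p + p//4 - p//100 + p//400) mod 7 = (1966 + 491 - 19 + 4) mod 7 = 2442 mod 7 = 6 -> Sunday (Mon=0 ... Sun=6)
Day of year: 94; offset = 93
Weekday index = (6 + 93) mod 7 = 1 -> Tuesday
Weekend days: Saturday, Sunday

No


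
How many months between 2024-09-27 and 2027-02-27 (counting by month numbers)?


From September 2024 to February 2027
3 years * 12 = 36 months, minus 7 months = 29

29 months


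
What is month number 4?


Month 4 of 12

April


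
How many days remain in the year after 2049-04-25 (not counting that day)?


Day of year: 115 of 365
Remaining = 365 - 115

250 days


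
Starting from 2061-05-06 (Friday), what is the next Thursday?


Current: Friday
Target: Thursday
Days ahead: 6

Next Thursday: 2061-05-12


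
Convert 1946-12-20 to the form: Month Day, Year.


ISO 1946-12-20 parses as year=1946, month=12, day=20
Month 12 -> December

December 20, 1946


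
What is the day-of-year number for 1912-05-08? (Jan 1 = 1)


Date: May 8, 1912
Days in months 1 through 4: 121
Plus 8 days in May

Day of year: 129


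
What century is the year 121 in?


Century = (year - 1) // 100 + 1
= (121 - 1) // 100 + 1
= 120 // 100 + 1
= 1 + 1

2nd century


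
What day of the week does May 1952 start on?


Target: May 1, 1952
Anchor: Jan 1, 1952. With p = 1952 - 1 = 1951: (p + p//4 - p//100 + p//400) mod 7 = (1951 + 487 - 19 + 4) mod 7 = 2423 mod 7 = 1 -> Tuesday (Mon=0 ... Sun=6)
Days before May (Jan-Apr): 121 days
Weekday index = (1 + 121) mod 7 = 3

Thursday


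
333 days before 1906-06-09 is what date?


Start: 1906-06-09, subtract 333 days
Back 9 days from June 9 reaches May 31, 1906 -> 324 left
May 1906 has 31 days -> back to April 30, 1906 -> 293 left
April 1906 has 30 days -> back to March 31, 1906 -> 263 left
March 1906 has 31 days -> back to February 28, 1906 -> 232 left
February 1906 has 28 days -> back to January 31, 1906 -> 204 left
January 1906 has 31 days -> back to December 31, 1905 -> 173 left
December 1905 has 31 days -> back to November 30, 1905 -> 142 left
November 1905 has 30 days -> back to October 31, 1905 -> 112 left
October 1905 has 31 days -> back to September 30, 1905 -> 81 left
September 1905 has 30 days -> back to August 31, 1905 -> 51 left
August 1905 has 31 days -> back to July 31, 1905 -> 20 left
July 1905: 31 - 20 = 11 -> lands on July 11

Result: 1905-07-11


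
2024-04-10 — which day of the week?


Date: April 10, 2024
Anchor: Jan 1, 2024. With p = 2024 - 1 = 2023: (p + p//4 - p//100 + p//400) mod 7 = (2023 + 505 - 20 + 5) mod 7 = 2513 mod 7 = 0 -> Monday (Mon=0 ... Sun=6)
Days before April (Jan-Mar): 91; offset = 91 + 10 - 1 = 100
Weekday index = (0 + 100) mod 7 = 2

Day of the week: Wednesday


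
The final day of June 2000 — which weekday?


June 2000 has 30 days
Anchor: Jan 1, 2000. With p = 2000 - 1 = 1999: (p + p//4 - p//100 + p//400) mod 7 = (1999 + 499 - 19 + 4) mod 7 = 2483 mod 7 = 5 -> Saturday (Mon=0 ... Sun=6)
Days before June (Jan-May): 152; June 1 index = (5 + 152) mod 7 = 3 -> Thursday
Last day offset: 30 - 1 = 29 days
Weekday index = (3 + 29) mod 7 = 4

Friday, June 30


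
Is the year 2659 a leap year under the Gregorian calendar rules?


Gregorian leap year rule: divisible by 4, but not by 100, unless also by 400.
2659 is not divisible by 4 -> not a leap year

No


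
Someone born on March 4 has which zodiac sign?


Date: March 4
Conventional tropical zodiac dates: Pisces from February 19 onward; Aries starts March 21
March 4 falls within the Pisces range

Pisces


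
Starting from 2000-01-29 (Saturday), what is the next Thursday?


Current: Saturday
Target: Thursday
Days ahead: 5

Next Thursday: 2000-02-03


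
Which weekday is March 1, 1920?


Target: March 1, 1920
Anchor: Jan 1, 1920. With p = 1920 - 1 = 1919: (p + p//4 - p//100 + p//400) mod 7 = (1919 + 479 - 19 + 4) mod 7 = 2383 mod 7 = 3 -> Thursday (Mon=0 ... Sun=6)
Days before March (Jan-Feb): 60 days
Weekday index = (3 + 60) mod 7 = 0

Monday


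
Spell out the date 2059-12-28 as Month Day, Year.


ISO 2059-12-28 parses as year=2059, month=12, day=28
Month 12 -> December

December 28, 2059


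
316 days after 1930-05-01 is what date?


Start: 1930-05-01, add 316 days
May 1930 has 31 days: 31 - 1 = 30 days to May 31 -> 286 left
June 1930 has 30 days -> 256 left
July 1930 has 31 days -> 225 left
August 1930 has 31 days -> 194 left
September 1930 has 30 days -> 164 left
October 1930 has 31 days -> 133 left
November 1930 has 30 days -> 103 left
December 1930 has 31 days -> 72 left
January 1931 has 31 days -> 41 left
February 1931 has 28 days -> 13 left
March 1931: 13 <= 31 -> lands on March 13

Result: 1931-03-13


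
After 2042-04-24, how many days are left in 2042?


Day of year: 114 of 365
Remaining = 365 - 114

251 days


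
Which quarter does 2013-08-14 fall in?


Month: August (month 8)
Q1: Jan-Mar, Q2: Apr-Jun, Q3: Jul-Sep, Q4: Oct-Dec

Q3


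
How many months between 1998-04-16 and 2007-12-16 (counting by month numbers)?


From April 1998 to December 2007
9 years * 12 = 108 months, plus 8 months = 116

116 months


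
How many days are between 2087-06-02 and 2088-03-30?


From 2087-06-02 to 2088-03-30
2087-06-02: days before June = 31 + 28 + 31 + 30 + 31 = 151 (2087 is not a leap year); day of year = 151 + 2 = 153
2088-03-30: days before March = 31 + 29 = 60 (2088 is a leap year); day of year = 60 + 30 = 90
Rest of 2087: 365 - 153 = 212
Total = 212 + 90 = 302

302 days


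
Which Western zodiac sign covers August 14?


Date: August 14
Conventional tropical zodiac dates: Leo from July 23 onward; Virgo starts August 23
August 14 falls within the Leo range

Leo


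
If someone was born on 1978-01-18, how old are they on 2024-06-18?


Birth: 1978-01-18
Reference: 2024-06-18
Year difference: 2024 - 1978 = 46

46 years old


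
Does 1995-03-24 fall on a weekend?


Anchor: Jan 1, 1995. With p = 1995 - 1 = 1994: (p + p//4 - p//100 + p//400) mod 7 = (1994 + 498 - 19 + 4) mod 7 = 2477 mod 7 = 6 -> Sunday (Mon=0 ... Sun=6)
Day of year: 83; offset = 82
Weekday index = (6 + 82) mod 7 = 4 -> Friday
Weekend days: Saturday, Sunday

No


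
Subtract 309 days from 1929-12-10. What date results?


Start: 1929-12-10, subtract 309 days
Back 10 days from December 10 reaches November 30, 1929 -> 299 left
November 1929 has 30 days -> back to October 31, 1929 -> 269 left
October 1929 has 31 days -> back to September 30, 1929 -> 238 left
September 1929 has 30 days -> back to August 31, 1929 -> 208 left
August 1929 has 31 days -> back to July 31, 1929 -> 177 left
July 1929 has 31 days -> back to June 30, 1929 -> 146 left
June 1929 has 30 days -> back to May 31, 1929 -> 116 left
May 1929 has 31 days -> back to April 30, 1929 -> 85 left
April 1929 has 30 days -> back to March 31, 1929 -> 55 left
March 1929 has 31 days -> back to February 28, 1929 -> 24 left
February 1929: 28 - 24 = 4 -> lands on February 4

Result: 1929-02-04
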